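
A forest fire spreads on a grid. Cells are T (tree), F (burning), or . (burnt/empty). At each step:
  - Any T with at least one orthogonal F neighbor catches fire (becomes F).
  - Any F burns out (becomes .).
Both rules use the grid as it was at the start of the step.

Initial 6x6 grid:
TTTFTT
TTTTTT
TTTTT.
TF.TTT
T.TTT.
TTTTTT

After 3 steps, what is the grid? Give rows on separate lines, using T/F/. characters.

Step 1: 5 trees catch fire, 2 burn out
  TTF.FT
  TTTFTT
  TFTTT.
  F..TTT
  T.TTT.
  TTTTTT
Step 2: 9 trees catch fire, 5 burn out
  TF...F
  TFF.FT
  F.FFT.
  ...TTT
  F.TTT.
  TTTTTT
Step 3: 6 trees catch fire, 9 burn out
  F.....
  F....F
  ....F.
  ...FTT
  ..TTT.
  FTTTTT

F.....
F....F
....F.
...FTT
..TTT.
FTTTTT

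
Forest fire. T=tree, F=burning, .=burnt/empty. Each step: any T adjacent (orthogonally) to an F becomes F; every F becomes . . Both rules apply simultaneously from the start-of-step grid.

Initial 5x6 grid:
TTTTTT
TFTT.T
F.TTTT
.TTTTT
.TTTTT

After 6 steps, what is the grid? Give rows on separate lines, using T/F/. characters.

Step 1: 3 trees catch fire, 2 burn out
  TFTTTT
  F.FT.T
  ..TTTT
  .TTTTT
  .TTTTT
Step 2: 4 trees catch fire, 3 burn out
  F.FTTT
  ...F.T
  ..FTTT
  .TTTTT
  .TTTTT
Step 3: 3 trees catch fire, 4 burn out
  ...FTT
  .....T
  ...FTT
  .TFTTT
  .TTTTT
Step 4: 5 trees catch fire, 3 burn out
  ....FT
  .....T
  ....FT
  .F.FTT
  .TFTTT
Step 5: 5 trees catch fire, 5 burn out
  .....F
  .....T
  .....F
  ....FT
  .F.FTT
Step 6: 3 trees catch fire, 5 burn out
  ......
  .....F
  ......
  .....F
  ....FT

......
.....F
......
.....F
....FT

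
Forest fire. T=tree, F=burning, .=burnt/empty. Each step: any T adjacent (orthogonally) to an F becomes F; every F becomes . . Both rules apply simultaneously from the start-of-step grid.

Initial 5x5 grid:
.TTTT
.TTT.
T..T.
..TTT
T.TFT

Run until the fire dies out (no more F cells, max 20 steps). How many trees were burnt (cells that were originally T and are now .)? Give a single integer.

Answer: 13

Derivation:
Step 1: +3 fires, +1 burnt (F count now 3)
Step 2: +3 fires, +3 burnt (F count now 3)
Step 3: +1 fires, +3 burnt (F count now 1)
Step 4: +2 fires, +1 burnt (F count now 2)
Step 5: +3 fires, +2 burnt (F count now 3)
Step 6: +1 fires, +3 burnt (F count now 1)
Step 7: +0 fires, +1 burnt (F count now 0)
Fire out after step 7
Initially T: 15, now '.': 23
Total burnt (originally-T cells now '.'): 13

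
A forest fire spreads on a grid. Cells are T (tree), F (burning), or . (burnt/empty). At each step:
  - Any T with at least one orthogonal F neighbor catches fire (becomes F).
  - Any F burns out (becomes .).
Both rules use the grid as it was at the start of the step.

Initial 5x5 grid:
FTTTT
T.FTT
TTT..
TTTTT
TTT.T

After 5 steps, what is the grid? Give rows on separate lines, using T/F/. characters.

Step 1: 5 trees catch fire, 2 burn out
  .FFTT
  F..FT
  TTF..
  TTTTT
  TTT.T
Step 2: 5 trees catch fire, 5 burn out
  ...FT
  ....F
  FF...
  TTFTT
  TTT.T
Step 3: 5 trees catch fire, 5 burn out
  ....F
  .....
  .....
  FF.FT
  TTF.T
Step 4: 3 trees catch fire, 5 burn out
  .....
  .....
  .....
  ....F
  FF..T
Step 5: 1 trees catch fire, 3 burn out
  .....
  .....
  .....
  .....
  ....F

.....
.....
.....
.....
....F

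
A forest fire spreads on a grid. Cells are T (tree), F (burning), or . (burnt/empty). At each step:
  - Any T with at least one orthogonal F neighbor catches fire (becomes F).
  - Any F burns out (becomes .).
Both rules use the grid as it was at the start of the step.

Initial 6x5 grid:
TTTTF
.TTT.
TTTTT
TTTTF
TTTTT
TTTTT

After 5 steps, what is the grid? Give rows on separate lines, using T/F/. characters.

Step 1: 4 trees catch fire, 2 burn out
  TTTF.
  .TTT.
  TTTTF
  TTTF.
  TTTTF
  TTTTT
Step 2: 6 trees catch fire, 4 burn out
  TTF..
  .TTF.
  TTTF.
  TTF..
  TTTF.
  TTTTF
Step 3: 6 trees catch fire, 6 burn out
  TF...
  .TF..
  TTF..
  TF...
  TTF..
  TTTF.
Step 4: 6 trees catch fire, 6 burn out
  F....
  .F...
  TF...
  F....
  TF...
  TTF..
Step 5: 3 trees catch fire, 6 burn out
  .....
  .....
  F....
  .....
  F....
  TF...

.....
.....
F....
.....
F....
TF...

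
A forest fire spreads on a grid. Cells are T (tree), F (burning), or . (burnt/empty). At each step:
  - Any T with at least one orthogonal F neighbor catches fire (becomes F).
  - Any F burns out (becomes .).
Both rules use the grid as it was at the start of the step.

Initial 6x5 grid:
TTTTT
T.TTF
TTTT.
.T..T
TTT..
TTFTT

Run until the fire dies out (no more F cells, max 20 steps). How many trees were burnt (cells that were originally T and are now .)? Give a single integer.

Step 1: +5 fires, +2 burnt (F count now 5)
Step 2: +6 fires, +5 burnt (F count now 6)
Step 3: +4 fires, +6 burnt (F count now 4)
Step 4: +2 fires, +4 burnt (F count now 2)
Step 5: +2 fires, +2 burnt (F count now 2)
Step 6: +1 fires, +2 burnt (F count now 1)
Step 7: +0 fires, +1 burnt (F count now 0)
Fire out after step 7
Initially T: 21, now '.': 29
Total burnt (originally-T cells now '.'): 20

Answer: 20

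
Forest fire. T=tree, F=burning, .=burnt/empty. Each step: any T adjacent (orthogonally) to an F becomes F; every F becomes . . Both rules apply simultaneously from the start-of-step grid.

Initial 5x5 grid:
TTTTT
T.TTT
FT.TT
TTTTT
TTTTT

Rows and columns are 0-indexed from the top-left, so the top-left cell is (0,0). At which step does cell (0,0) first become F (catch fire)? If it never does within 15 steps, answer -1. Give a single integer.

Step 1: cell (0,0)='T' (+3 fires, +1 burnt)
Step 2: cell (0,0)='F' (+3 fires, +3 burnt)
  -> target ignites at step 2
Step 3: cell (0,0)='.' (+3 fires, +3 burnt)
Step 4: cell (0,0)='.' (+3 fires, +3 burnt)
Step 5: cell (0,0)='.' (+5 fires, +3 burnt)
Step 6: cell (0,0)='.' (+4 fires, +5 burnt)
Step 7: cell (0,0)='.' (+1 fires, +4 burnt)
Step 8: cell (0,0)='.' (+0 fires, +1 burnt)
  fire out at step 8

2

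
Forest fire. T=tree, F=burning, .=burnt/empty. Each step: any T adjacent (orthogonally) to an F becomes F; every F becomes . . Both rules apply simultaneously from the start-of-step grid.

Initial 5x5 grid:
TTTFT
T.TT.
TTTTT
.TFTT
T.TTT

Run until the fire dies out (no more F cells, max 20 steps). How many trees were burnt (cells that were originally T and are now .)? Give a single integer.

Step 1: +7 fires, +2 burnt (F count now 7)
Step 2: +6 fires, +7 burnt (F count now 6)
Step 3: +4 fires, +6 burnt (F count now 4)
Step 4: +1 fires, +4 burnt (F count now 1)
Step 5: +0 fires, +1 burnt (F count now 0)
Fire out after step 5
Initially T: 19, now '.': 24
Total burnt (originally-T cells now '.'): 18

Answer: 18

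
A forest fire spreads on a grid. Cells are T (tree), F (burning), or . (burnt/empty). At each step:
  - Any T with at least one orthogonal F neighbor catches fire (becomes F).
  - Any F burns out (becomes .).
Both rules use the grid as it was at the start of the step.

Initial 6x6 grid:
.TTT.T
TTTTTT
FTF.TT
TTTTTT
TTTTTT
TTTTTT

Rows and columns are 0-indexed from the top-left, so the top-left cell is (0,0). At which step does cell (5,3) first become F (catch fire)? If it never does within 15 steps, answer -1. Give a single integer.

Step 1: cell (5,3)='T' (+5 fires, +2 burnt)
Step 2: cell (5,3)='T' (+7 fires, +5 burnt)
Step 3: cell (5,3)='T' (+8 fires, +7 burnt)
Step 4: cell (5,3)='F' (+6 fires, +8 burnt)
  -> target ignites at step 4
Step 5: cell (5,3)='.' (+4 fires, +6 burnt)
Step 6: cell (5,3)='.' (+1 fires, +4 burnt)
Step 7: cell (5,3)='.' (+0 fires, +1 burnt)
  fire out at step 7

4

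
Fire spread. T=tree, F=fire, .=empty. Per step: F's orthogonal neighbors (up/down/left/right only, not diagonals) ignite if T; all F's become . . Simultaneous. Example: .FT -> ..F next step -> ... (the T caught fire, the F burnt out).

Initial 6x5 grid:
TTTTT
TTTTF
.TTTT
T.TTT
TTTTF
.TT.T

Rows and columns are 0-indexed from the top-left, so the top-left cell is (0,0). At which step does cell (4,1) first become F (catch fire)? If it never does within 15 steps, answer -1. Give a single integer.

Step 1: cell (4,1)='T' (+6 fires, +2 burnt)
Step 2: cell (4,1)='T' (+5 fires, +6 burnt)
Step 3: cell (4,1)='F' (+6 fires, +5 burnt)
  -> target ignites at step 3
Step 4: cell (4,1)='.' (+5 fires, +6 burnt)
Step 5: cell (4,1)='.' (+2 fires, +5 burnt)
Step 6: cell (4,1)='.' (+0 fires, +2 burnt)
  fire out at step 6

3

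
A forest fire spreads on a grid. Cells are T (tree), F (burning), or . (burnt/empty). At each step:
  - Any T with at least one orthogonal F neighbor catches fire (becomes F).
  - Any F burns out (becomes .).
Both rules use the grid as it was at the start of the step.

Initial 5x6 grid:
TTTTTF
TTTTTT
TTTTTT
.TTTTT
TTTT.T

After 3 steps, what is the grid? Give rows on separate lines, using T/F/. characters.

Step 1: 2 trees catch fire, 1 burn out
  TTTTF.
  TTTTTF
  TTTTTT
  .TTTTT
  TTTT.T
Step 2: 3 trees catch fire, 2 burn out
  TTTF..
  TTTTF.
  TTTTTF
  .TTTTT
  TTTT.T
Step 3: 4 trees catch fire, 3 burn out
  TTF...
  TTTF..
  TTTTF.
  .TTTTF
  TTTT.T

TTF...
TTTF..
TTTTF.
.TTTTF
TTTT.T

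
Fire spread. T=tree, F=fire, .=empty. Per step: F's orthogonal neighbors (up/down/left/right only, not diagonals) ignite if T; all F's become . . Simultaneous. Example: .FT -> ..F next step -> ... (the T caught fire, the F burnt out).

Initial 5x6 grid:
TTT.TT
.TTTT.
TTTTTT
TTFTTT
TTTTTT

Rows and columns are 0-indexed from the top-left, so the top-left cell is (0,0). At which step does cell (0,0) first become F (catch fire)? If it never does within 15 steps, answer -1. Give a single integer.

Step 1: cell (0,0)='T' (+4 fires, +1 burnt)
Step 2: cell (0,0)='T' (+7 fires, +4 burnt)
Step 3: cell (0,0)='T' (+8 fires, +7 burnt)
Step 4: cell (0,0)='T' (+4 fires, +8 burnt)
Step 5: cell (0,0)='F' (+2 fires, +4 burnt)
  -> target ignites at step 5
Step 6: cell (0,0)='.' (+1 fires, +2 burnt)
Step 7: cell (0,0)='.' (+0 fires, +1 burnt)
  fire out at step 7

5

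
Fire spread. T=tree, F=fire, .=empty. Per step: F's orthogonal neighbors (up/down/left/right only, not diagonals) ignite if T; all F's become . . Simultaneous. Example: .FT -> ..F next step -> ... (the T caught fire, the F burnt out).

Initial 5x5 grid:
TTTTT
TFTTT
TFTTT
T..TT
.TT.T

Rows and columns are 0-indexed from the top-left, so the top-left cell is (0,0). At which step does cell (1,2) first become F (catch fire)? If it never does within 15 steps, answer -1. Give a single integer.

Step 1: cell (1,2)='F' (+5 fires, +2 burnt)
  -> target ignites at step 1
Step 2: cell (1,2)='.' (+5 fires, +5 burnt)
Step 3: cell (1,2)='.' (+4 fires, +5 burnt)
Step 4: cell (1,2)='.' (+2 fires, +4 burnt)
Step 5: cell (1,2)='.' (+1 fires, +2 burnt)
Step 6: cell (1,2)='.' (+0 fires, +1 burnt)
  fire out at step 6

1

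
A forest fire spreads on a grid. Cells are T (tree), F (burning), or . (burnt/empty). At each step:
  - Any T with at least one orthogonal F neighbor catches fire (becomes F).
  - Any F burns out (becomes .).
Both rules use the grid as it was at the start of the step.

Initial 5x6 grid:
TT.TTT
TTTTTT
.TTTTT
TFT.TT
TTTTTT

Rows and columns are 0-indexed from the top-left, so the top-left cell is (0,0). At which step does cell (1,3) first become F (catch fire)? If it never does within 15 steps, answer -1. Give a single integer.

Step 1: cell (1,3)='T' (+4 fires, +1 burnt)
Step 2: cell (1,3)='T' (+4 fires, +4 burnt)
Step 3: cell (1,3)='T' (+5 fires, +4 burnt)
Step 4: cell (1,3)='F' (+4 fires, +5 burnt)
  -> target ignites at step 4
Step 5: cell (1,3)='.' (+5 fires, +4 burnt)
Step 6: cell (1,3)='.' (+3 fires, +5 burnt)
Step 7: cell (1,3)='.' (+1 fires, +3 burnt)
Step 8: cell (1,3)='.' (+0 fires, +1 burnt)
  fire out at step 8

4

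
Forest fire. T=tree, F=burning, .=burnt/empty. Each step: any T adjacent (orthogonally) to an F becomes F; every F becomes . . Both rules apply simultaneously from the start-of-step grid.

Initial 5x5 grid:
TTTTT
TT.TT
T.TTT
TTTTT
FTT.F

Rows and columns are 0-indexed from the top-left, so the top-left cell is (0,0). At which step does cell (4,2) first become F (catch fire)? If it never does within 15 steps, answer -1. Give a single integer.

Step 1: cell (4,2)='T' (+3 fires, +2 burnt)
Step 2: cell (4,2)='F' (+5 fires, +3 burnt)
  -> target ignites at step 2
Step 3: cell (4,2)='.' (+4 fires, +5 burnt)
Step 4: cell (4,2)='.' (+5 fires, +4 burnt)
Step 5: cell (4,2)='.' (+2 fires, +5 burnt)
Step 6: cell (4,2)='.' (+1 fires, +2 burnt)
Step 7: cell (4,2)='.' (+0 fires, +1 burnt)
  fire out at step 7

2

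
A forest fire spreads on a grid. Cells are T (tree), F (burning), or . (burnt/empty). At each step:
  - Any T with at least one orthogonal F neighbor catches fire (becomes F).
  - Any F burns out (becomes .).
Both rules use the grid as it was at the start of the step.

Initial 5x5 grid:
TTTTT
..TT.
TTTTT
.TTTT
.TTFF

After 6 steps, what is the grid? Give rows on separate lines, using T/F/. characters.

Step 1: 3 trees catch fire, 2 burn out
  TTTTT
  ..TT.
  TTTTT
  .TTFF
  .TF..
Step 2: 4 trees catch fire, 3 burn out
  TTTTT
  ..TT.
  TTTFF
  .TF..
  .F...
Step 3: 3 trees catch fire, 4 burn out
  TTTTT
  ..TF.
  TTF..
  .F...
  .....
Step 4: 3 trees catch fire, 3 burn out
  TTTFT
  ..F..
  TF...
  .....
  .....
Step 5: 3 trees catch fire, 3 burn out
  TTF.F
  .....
  F....
  .....
  .....
Step 6: 1 trees catch fire, 3 burn out
  TF...
  .....
  .....
  .....
  .....

TF...
.....
.....
.....
.....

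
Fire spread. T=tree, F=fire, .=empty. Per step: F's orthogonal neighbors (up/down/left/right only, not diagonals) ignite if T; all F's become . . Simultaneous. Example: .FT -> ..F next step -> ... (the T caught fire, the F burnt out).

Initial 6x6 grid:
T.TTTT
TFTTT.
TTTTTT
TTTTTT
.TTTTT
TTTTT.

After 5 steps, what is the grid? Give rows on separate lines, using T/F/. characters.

Step 1: 3 trees catch fire, 1 burn out
  T.TTTT
  F.FTT.
  TFTTTT
  TTTTTT
  .TTTTT
  TTTTT.
Step 2: 6 trees catch fire, 3 burn out
  F.FTTT
  ...FT.
  F.FTTT
  TFTTTT
  .TTTTT
  TTTTT.
Step 3: 6 trees catch fire, 6 burn out
  ...FTT
  ....F.
  ...FTT
  F.FTTT
  .FTTTT
  TTTTT.
Step 4: 5 trees catch fire, 6 burn out
  ....FT
  ......
  ....FT
  ...FTT
  ..FTTT
  TFTTT.
Step 5: 6 trees catch fire, 5 burn out
  .....F
  ......
  .....F
  ....FT
  ...FTT
  F.FTT.

.....F
......
.....F
....FT
...FTT
F.FTT.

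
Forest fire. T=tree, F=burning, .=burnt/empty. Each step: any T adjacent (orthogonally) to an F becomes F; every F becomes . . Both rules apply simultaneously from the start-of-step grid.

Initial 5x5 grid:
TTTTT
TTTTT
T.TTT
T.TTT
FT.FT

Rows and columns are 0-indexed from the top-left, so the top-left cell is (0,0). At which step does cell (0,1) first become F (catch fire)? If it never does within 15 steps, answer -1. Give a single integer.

Step 1: cell (0,1)='T' (+4 fires, +2 burnt)
Step 2: cell (0,1)='T' (+4 fires, +4 burnt)
Step 3: cell (0,1)='T' (+4 fires, +4 burnt)
Step 4: cell (0,1)='T' (+5 fires, +4 burnt)
Step 5: cell (0,1)='F' (+3 fires, +5 burnt)
  -> target ignites at step 5
Step 6: cell (0,1)='.' (+0 fires, +3 burnt)
  fire out at step 6

5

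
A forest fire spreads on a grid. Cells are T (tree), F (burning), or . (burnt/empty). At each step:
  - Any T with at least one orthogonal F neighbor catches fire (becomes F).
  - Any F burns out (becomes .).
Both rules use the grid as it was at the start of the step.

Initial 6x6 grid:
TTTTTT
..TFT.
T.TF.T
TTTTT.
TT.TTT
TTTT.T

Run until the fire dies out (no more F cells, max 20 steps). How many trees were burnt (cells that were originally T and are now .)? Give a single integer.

Answer: 25

Derivation:
Step 1: +5 fires, +2 burnt (F count now 5)
Step 2: +5 fires, +5 burnt (F count now 5)
Step 3: +5 fires, +5 burnt (F count now 5)
Step 4: +5 fires, +5 burnt (F count now 5)
Step 5: +4 fires, +5 burnt (F count now 4)
Step 6: +1 fires, +4 burnt (F count now 1)
Step 7: +0 fires, +1 burnt (F count now 0)
Fire out after step 7
Initially T: 26, now '.': 35
Total burnt (originally-T cells now '.'): 25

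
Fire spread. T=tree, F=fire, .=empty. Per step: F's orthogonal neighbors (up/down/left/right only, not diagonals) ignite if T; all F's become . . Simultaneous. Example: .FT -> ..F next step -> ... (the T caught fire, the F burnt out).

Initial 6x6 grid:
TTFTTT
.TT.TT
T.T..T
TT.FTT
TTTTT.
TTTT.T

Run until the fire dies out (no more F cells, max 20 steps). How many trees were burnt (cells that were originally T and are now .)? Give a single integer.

Answer: 25

Derivation:
Step 1: +5 fires, +2 burnt (F count now 5)
Step 2: +8 fires, +5 burnt (F count now 8)
Step 3: +5 fires, +8 burnt (F count now 5)
Step 4: +4 fires, +5 burnt (F count now 4)
Step 5: +2 fires, +4 burnt (F count now 2)
Step 6: +1 fires, +2 burnt (F count now 1)
Step 7: +0 fires, +1 burnt (F count now 0)
Fire out after step 7
Initially T: 26, now '.': 35
Total burnt (originally-T cells now '.'): 25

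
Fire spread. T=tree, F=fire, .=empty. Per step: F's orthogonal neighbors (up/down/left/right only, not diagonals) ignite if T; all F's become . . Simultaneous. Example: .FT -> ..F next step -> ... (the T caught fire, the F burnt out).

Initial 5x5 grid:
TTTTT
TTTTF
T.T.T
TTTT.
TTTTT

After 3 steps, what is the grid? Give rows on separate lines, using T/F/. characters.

Step 1: 3 trees catch fire, 1 burn out
  TTTTF
  TTTF.
  T.T.F
  TTTT.
  TTTTT
Step 2: 2 trees catch fire, 3 burn out
  TTTF.
  TTF..
  T.T..
  TTTT.
  TTTTT
Step 3: 3 trees catch fire, 2 burn out
  TTF..
  TF...
  T.F..
  TTTT.
  TTTTT

TTF..
TF...
T.F..
TTTT.
TTTTT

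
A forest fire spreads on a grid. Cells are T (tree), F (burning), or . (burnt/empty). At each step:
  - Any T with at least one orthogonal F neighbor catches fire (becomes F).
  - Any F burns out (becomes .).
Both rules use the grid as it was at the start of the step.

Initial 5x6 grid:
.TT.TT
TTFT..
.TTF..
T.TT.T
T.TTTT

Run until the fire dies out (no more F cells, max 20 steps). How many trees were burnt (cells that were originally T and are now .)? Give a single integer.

Step 1: +5 fires, +2 burnt (F count now 5)
Step 2: +5 fires, +5 burnt (F count now 5)
Step 3: +2 fires, +5 burnt (F count now 2)
Step 4: +1 fires, +2 burnt (F count now 1)
Step 5: +1 fires, +1 burnt (F count now 1)
Step 6: +0 fires, +1 burnt (F count now 0)
Fire out after step 6
Initially T: 18, now '.': 26
Total burnt (originally-T cells now '.'): 14

Answer: 14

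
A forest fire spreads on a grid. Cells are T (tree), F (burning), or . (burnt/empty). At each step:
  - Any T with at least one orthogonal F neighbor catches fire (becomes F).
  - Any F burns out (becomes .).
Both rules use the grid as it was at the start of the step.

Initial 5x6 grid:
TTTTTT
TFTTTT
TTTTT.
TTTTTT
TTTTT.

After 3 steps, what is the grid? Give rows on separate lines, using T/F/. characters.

Step 1: 4 trees catch fire, 1 burn out
  TFTTTT
  F.FTTT
  TFTTT.
  TTTTTT
  TTTTT.
Step 2: 6 trees catch fire, 4 burn out
  F.FTTT
  ...FTT
  F.FTT.
  TFTTTT
  TTTTT.
Step 3: 6 trees catch fire, 6 burn out
  ...FTT
  ....FT
  ...FT.
  F.FTTT
  TFTTT.

...FTT
....FT
...FT.
F.FTTT
TFTTT.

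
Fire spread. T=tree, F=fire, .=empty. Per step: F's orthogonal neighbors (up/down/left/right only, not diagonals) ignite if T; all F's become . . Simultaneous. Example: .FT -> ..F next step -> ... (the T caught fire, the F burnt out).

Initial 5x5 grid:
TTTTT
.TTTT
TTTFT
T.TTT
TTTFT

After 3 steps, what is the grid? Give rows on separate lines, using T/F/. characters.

Step 1: 6 trees catch fire, 2 burn out
  TTTTT
  .TTFT
  TTF.F
  T.TFT
  TTF.F
Step 2: 7 trees catch fire, 6 burn out
  TTTFT
  .TF.F
  TF...
  T.F.F
  TF...
Step 3: 5 trees catch fire, 7 burn out
  TTF.F
  .F...
  F....
  T....
  F....

TTF.F
.F...
F....
T....
F....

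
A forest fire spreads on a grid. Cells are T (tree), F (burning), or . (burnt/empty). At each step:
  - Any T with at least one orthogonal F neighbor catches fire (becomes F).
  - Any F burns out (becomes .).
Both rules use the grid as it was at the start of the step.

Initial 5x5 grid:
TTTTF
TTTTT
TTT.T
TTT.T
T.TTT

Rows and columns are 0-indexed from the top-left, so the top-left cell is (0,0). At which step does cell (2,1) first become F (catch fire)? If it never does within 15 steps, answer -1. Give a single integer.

Step 1: cell (2,1)='T' (+2 fires, +1 burnt)
Step 2: cell (2,1)='T' (+3 fires, +2 burnt)
Step 3: cell (2,1)='T' (+3 fires, +3 burnt)
Step 4: cell (2,1)='T' (+4 fires, +3 burnt)
Step 5: cell (2,1)='F' (+4 fires, +4 burnt)
  -> target ignites at step 5
Step 6: cell (2,1)='.' (+3 fires, +4 burnt)
Step 7: cell (2,1)='.' (+1 fires, +3 burnt)
Step 8: cell (2,1)='.' (+1 fires, +1 burnt)
Step 9: cell (2,1)='.' (+0 fires, +1 burnt)
  fire out at step 9

5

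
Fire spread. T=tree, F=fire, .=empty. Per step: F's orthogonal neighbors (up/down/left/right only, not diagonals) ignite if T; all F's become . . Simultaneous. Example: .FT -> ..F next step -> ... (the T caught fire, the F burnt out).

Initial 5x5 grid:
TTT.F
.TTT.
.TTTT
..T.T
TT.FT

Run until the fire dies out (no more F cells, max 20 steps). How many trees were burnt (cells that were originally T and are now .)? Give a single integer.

Step 1: +1 fires, +2 burnt (F count now 1)
Step 2: +1 fires, +1 burnt (F count now 1)
Step 3: +1 fires, +1 burnt (F count now 1)
Step 4: +1 fires, +1 burnt (F count now 1)
Step 5: +2 fires, +1 burnt (F count now 2)
Step 6: +3 fires, +2 burnt (F count now 3)
Step 7: +2 fires, +3 burnt (F count now 2)
Step 8: +1 fires, +2 burnt (F count now 1)
Step 9: +1 fires, +1 burnt (F count now 1)
Step 10: +0 fires, +1 burnt (F count now 0)
Fire out after step 10
Initially T: 15, now '.': 23
Total burnt (originally-T cells now '.'): 13

Answer: 13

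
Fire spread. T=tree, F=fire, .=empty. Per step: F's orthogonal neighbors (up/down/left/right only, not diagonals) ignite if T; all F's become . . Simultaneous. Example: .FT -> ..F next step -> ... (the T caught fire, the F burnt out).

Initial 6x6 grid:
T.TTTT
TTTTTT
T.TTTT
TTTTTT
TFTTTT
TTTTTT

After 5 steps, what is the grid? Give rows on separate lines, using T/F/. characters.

Step 1: 4 trees catch fire, 1 burn out
  T.TTTT
  TTTTTT
  T.TTTT
  TFTTTT
  F.FTTT
  TFTTTT
Step 2: 5 trees catch fire, 4 burn out
  T.TTTT
  TTTTTT
  T.TTTT
  F.FTTT
  ...FTT
  F.FTTT
Step 3: 5 trees catch fire, 5 burn out
  T.TTTT
  TTTTTT
  F.FTTT
  ...FTT
  ....FT
  ...FTT
Step 4: 6 trees catch fire, 5 burn out
  T.TTTT
  FTFTTT
  ...FTT
  ....FT
  .....F
  ....FT
Step 5: 7 trees catch fire, 6 burn out
  F.FTTT
  .F.FTT
  ....FT
  .....F
  ......
  .....F

F.FTTT
.F.FTT
....FT
.....F
......
.....F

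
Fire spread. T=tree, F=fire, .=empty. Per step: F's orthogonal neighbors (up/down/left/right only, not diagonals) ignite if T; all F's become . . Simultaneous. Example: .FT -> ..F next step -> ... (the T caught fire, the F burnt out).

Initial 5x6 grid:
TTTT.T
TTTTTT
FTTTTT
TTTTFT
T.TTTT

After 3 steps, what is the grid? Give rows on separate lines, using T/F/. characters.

Step 1: 7 trees catch fire, 2 burn out
  TTTT.T
  FTTTTT
  .FTTFT
  FTTF.F
  T.TTFT
Step 2: 11 trees catch fire, 7 burn out
  FTTT.T
  .FTTFT
  ..FF.F
  .FF...
  F.TF.F
Step 3: 5 trees catch fire, 11 burn out
  .FTT.T
  ..FF.F
  ......
  ......
  ..F...

.FTT.T
..FF.F
......
......
..F...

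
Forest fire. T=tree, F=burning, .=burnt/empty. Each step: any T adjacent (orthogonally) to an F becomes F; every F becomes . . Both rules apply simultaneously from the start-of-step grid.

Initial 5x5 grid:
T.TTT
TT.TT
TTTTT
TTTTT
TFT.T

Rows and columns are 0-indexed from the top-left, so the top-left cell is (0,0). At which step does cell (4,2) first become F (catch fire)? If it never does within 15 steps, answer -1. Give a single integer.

Step 1: cell (4,2)='F' (+3 fires, +1 burnt)
  -> target ignites at step 1
Step 2: cell (4,2)='.' (+3 fires, +3 burnt)
Step 3: cell (4,2)='.' (+4 fires, +3 burnt)
Step 4: cell (4,2)='.' (+3 fires, +4 burnt)
Step 5: cell (4,2)='.' (+4 fires, +3 burnt)
Step 6: cell (4,2)='.' (+2 fires, +4 burnt)
Step 7: cell (4,2)='.' (+2 fires, +2 burnt)
Step 8: cell (4,2)='.' (+0 fires, +2 burnt)
  fire out at step 8

1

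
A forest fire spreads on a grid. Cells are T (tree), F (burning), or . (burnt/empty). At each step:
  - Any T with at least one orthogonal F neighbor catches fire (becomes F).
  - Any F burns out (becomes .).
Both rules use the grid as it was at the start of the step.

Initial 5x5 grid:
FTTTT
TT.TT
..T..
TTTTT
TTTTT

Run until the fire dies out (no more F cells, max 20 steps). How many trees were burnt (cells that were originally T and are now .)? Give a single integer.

Answer: 8

Derivation:
Step 1: +2 fires, +1 burnt (F count now 2)
Step 2: +2 fires, +2 burnt (F count now 2)
Step 3: +1 fires, +2 burnt (F count now 1)
Step 4: +2 fires, +1 burnt (F count now 2)
Step 5: +1 fires, +2 burnt (F count now 1)
Step 6: +0 fires, +1 burnt (F count now 0)
Fire out after step 6
Initially T: 19, now '.': 14
Total burnt (originally-T cells now '.'): 8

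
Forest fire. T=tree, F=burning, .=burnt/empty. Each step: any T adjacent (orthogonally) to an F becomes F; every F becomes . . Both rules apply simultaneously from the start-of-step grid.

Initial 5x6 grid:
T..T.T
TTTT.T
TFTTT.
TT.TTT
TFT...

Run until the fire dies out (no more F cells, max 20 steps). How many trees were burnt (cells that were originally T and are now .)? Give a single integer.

Answer: 17

Derivation:
Step 1: +6 fires, +2 burnt (F count now 6)
Step 2: +4 fires, +6 burnt (F count now 4)
Step 3: +4 fires, +4 burnt (F count now 4)
Step 4: +2 fires, +4 burnt (F count now 2)
Step 5: +1 fires, +2 burnt (F count now 1)
Step 6: +0 fires, +1 burnt (F count now 0)
Fire out after step 6
Initially T: 19, now '.': 28
Total burnt (originally-T cells now '.'): 17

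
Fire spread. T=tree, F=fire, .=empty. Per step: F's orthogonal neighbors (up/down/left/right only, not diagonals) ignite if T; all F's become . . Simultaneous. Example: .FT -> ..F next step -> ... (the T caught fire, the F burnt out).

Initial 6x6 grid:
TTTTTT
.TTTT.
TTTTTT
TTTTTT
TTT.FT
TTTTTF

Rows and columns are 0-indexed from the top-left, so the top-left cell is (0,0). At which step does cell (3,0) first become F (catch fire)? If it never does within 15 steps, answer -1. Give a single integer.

Step 1: cell (3,0)='T' (+3 fires, +2 burnt)
Step 2: cell (3,0)='T' (+4 fires, +3 burnt)
Step 3: cell (3,0)='T' (+5 fires, +4 burnt)
Step 4: cell (3,0)='T' (+6 fires, +5 burnt)
Step 5: cell (3,0)='F' (+7 fires, +6 burnt)
  -> target ignites at step 5
Step 6: cell (3,0)='.' (+4 fires, +7 burnt)
Step 7: cell (3,0)='.' (+1 fires, +4 burnt)
Step 8: cell (3,0)='.' (+1 fires, +1 burnt)
Step 9: cell (3,0)='.' (+0 fires, +1 burnt)
  fire out at step 9

5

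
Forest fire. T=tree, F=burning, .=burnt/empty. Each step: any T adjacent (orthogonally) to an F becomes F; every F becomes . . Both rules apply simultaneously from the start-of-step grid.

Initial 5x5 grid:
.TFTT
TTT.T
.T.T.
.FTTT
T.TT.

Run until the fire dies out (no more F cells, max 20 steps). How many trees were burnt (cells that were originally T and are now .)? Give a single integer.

Step 1: +5 fires, +2 burnt (F count now 5)
Step 2: +4 fires, +5 burnt (F count now 4)
Step 3: +5 fires, +4 burnt (F count now 5)
Step 4: +0 fires, +5 burnt (F count now 0)
Fire out after step 4
Initially T: 15, now '.': 24
Total burnt (originally-T cells now '.'): 14

Answer: 14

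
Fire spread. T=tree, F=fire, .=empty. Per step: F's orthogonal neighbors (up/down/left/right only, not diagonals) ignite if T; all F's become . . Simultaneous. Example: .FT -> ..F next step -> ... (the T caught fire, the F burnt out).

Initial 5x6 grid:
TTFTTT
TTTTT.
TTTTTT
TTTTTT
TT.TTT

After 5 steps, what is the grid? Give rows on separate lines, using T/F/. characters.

Step 1: 3 trees catch fire, 1 burn out
  TF.FTT
  TTFTT.
  TTTTTT
  TTTTTT
  TT.TTT
Step 2: 5 trees catch fire, 3 burn out
  F...FT
  TF.FT.
  TTFTTT
  TTTTTT
  TT.TTT
Step 3: 6 trees catch fire, 5 burn out
  .....F
  F...F.
  TF.FTT
  TTFTTT
  TT.TTT
Step 4: 4 trees catch fire, 6 burn out
  ......
  ......
  F...FT
  TF.FTT
  TT.TTT
Step 5: 5 trees catch fire, 4 burn out
  ......
  ......
  .....F
  F...FT
  TF.FTT

......
......
.....F
F...FT
TF.FTT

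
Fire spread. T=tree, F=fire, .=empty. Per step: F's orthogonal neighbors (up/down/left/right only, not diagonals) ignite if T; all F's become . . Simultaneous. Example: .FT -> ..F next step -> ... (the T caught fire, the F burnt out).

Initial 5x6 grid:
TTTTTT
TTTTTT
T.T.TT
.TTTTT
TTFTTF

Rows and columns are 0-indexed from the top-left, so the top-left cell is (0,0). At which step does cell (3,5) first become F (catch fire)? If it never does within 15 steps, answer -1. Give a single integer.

Step 1: cell (3,5)='F' (+5 fires, +2 burnt)
  -> target ignites at step 1
Step 2: cell (3,5)='.' (+6 fires, +5 burnt)
Step 3: cell (3,5)='.' (+3 fires, +6 burnt)
Step 4: cell (3,5)='.' (+5 fires, +3 burnt)
Step 5: cell (3,5)='.' (+4 fires, +5 burnt)
Step 6: cell (3,5)='.' (+2 fires, +4 burnt)
Step 7: cell (3,5)='.' (+0 fires, +2 burnt)
  fire out at step 7

1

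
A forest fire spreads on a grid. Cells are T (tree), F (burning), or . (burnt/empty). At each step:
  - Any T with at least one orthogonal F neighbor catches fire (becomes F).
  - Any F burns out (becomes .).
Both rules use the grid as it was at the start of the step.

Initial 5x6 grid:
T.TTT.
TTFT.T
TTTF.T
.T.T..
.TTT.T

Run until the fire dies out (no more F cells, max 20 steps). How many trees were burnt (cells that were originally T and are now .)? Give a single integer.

Answer: 15

Derivation:
Step 1: +5 fires, +2 burnt (F count now 5)
Step 2: +4 fires, +5 burnt (F count now 4)
Step 3: +5 fires, +4 burnt (F count now 5)
Step 4: +1 fires, +5 burnt (F count now 1)
Step 5: +0 fires, +1 burnt (F count now 0)
Fire out after step 5
Initially T: 18, now '.': 27
Total burnt (originally-T cells now '.'): 15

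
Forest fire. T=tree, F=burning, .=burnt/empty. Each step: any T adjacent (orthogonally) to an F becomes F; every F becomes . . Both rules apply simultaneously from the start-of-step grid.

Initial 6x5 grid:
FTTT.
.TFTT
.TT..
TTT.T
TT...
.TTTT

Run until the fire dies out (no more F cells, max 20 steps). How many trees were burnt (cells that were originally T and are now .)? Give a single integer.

Answer: 17

Derivation:
Step 1: +5 fires, +2 burnt (F count now 5)
Step 2: +4 fires, +5 burnt (F count now 4)
Step 3: +1 fires, +4 burnt (F count now 1)
Step 4: +2 fires, +1 burnt (F count now 2)
Step 5: +2 fires, +2 burnt (F count now 2)
Step 6: +1 fires, +2 burnt (F count now 1)
Step 7: +1 fires, +1 burnt (F count now 1)
Step 8: +1 fires, +1 burnt (F count now 1)
Step 9: +0 fires, +1 burnt (F count now 0)
Fire out after step 9
Initially T: 18, now '.': 29
Total burnt (originally-T cells now '.'): 17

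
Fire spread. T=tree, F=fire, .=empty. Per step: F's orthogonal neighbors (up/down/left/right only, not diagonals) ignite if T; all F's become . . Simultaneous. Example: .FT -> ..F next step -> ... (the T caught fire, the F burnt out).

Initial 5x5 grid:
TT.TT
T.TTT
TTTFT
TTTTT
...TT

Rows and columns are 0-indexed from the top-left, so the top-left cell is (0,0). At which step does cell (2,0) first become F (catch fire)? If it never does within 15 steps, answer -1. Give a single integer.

Step 1: cell (2,0)='T' (+4 fires, +1 burnt)
Step 2: cell (2,0)='T' (+7 fires, +4 burnt)
Step 3: cell (2,0)='F' (+4 fires, +7 burnt)
  -> target ignites at step 3
Step 4: cell (2,0)='.' (+2 fires, +4 burnt)
Step 5: cell (2,0)='.' (+1 fires, +2 burnt)
Step 6: cell (2,0)='.' (+1 fires, +1 burnt)
Step 7: cell (2,0)='.' (+0 fires, +1 burnt)
  fire out at step 7

3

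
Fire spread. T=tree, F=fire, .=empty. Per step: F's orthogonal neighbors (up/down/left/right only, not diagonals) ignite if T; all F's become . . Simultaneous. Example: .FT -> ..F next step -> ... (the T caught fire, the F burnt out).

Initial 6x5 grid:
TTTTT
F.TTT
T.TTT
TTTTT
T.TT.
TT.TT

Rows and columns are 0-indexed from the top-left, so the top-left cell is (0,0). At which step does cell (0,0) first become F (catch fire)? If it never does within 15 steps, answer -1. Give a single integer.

Step 1: cell (0,0)='F' (+2 fires, +1 burnt)
  -> target ignites at step 1
Step 2: cell (0,0)='.' (+2 fires, +2 burnt)
Step 3: cell (0,0)='.' (+3 fires, +2 burnt)
Step 4: cell (0,0)='.' (+4 fires, +3 burnt)
Step 5: cell (0,0)='.' (+6 fires, +4 burnt)
Step 6: cell (0,0)='.' (+4 fires, +6 burnt)
Step 7: cell (0,0)='.' (+2 fires, +4 burnt)
Step 8: cell (0,0)='.' (+1 fires, +2 burnt)
Step 9: cell (0,0)='.' (+0 fires, +1 burnt)
  fire out at step 9

1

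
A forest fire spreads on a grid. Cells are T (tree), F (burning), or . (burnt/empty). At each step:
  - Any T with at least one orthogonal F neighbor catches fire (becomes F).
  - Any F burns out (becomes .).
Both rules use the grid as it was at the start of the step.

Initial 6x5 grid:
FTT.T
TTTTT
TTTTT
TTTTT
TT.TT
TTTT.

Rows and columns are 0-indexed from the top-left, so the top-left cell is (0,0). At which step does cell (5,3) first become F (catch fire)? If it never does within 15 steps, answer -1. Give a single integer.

Step 1: cell (5,3)='T' (+2 fires, +1 burnt)
Step 2: cell (5,3)='T' (+3 fires, +2 burnt)
Step 3: cell (5,3)='T' (+3 fires, +3 burnt)
Step 4: cell (5,3)='T' (+4 fires, +3 burnt)
Step 5: cell (5,3)='T' (+5 fires, +4 burnt)
Step 6: cell (5,3)='T' (+4 fires, +5 burnt)
Step 7: cell (5,3)='T' (+3 fires, +4 burnt)
Step 8: cell (5,3)='F' (+2 fires, +3 burnt)
  -> target ignites at step 8
Step 9: cell (5,3)='.' (+0 fires, +2 burnt)
  fire out at step 9

8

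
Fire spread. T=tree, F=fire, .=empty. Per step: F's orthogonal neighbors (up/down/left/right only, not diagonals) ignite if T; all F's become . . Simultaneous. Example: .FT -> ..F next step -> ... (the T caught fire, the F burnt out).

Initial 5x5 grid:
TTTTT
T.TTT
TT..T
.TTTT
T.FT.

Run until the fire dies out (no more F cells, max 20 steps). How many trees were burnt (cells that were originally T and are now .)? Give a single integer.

Step 1: +2 fires, +1 burnt (F count now 2)
Step 2: +2 fires, +2 burnt (F count now 2)
Step 3: +2 fires, +2 burnt (F count now 2)
Step 4: +2 fires, +2 burnt (F count now 2)
Step 5: +2 fires, +2 burnt (F count now 2)
Step 6: +3 fires, +2 burnt (F count now 3)
Step 7: +3 fires, +3 burnt (F count now 3)
Step 8: +1 fires, +3 burnt (F count now 1)
Step 9: +0 fires, +1 burnt (F count now 0)
Fire out after step 9
Initially T: 18, now '.': 24
Total burnt (originally-T cells now '.'): 17

Answer: 17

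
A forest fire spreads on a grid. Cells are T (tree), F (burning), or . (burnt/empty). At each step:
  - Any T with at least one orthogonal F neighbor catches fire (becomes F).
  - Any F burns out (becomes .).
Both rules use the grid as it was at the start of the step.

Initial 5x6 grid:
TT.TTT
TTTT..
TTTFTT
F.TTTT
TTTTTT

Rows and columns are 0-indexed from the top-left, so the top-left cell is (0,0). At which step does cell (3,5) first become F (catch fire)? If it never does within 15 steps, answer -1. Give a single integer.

Step 1: cell (3,5)='T' (+6 fires, +2 burnt)
Step 2: cell (3,5)='T' (+9 fires, +6 burnt)
Step 3: cell (3,5)='F' (+6 fires, +9 burnt)
  -> target ignites at step 3
Step 4: cell (3,5)='.' (+3 fires, +6 burnt)
Step 5: cell (3,5)='.' (+0 fires, +3 burnt)
  fire out at step 5

3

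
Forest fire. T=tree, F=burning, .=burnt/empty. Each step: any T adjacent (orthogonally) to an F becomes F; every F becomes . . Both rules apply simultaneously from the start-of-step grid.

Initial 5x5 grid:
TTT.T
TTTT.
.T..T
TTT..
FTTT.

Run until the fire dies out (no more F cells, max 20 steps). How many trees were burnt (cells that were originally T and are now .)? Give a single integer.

Step 1: +2 fires, +1 burnt (F count now 2)
Step 2: +2 fires, +2 burnt (F count now 2)
Step 3: +3 fires, +2 burnt (F count now 3)
Step 4: +1 fires, +3 burnt (F count now 1)
Step 5: +3 fires, +1 burnt (F count now 3)
Step 6: +3 fires, +3 burnt (F count now 3)
Step 7: +0 fires, +3 burnt (F count now 0)
Fire out after step 7
Initially T: 16, now '.': 23
Total burnt (originally-T cells now '.'): 14

Answer: 14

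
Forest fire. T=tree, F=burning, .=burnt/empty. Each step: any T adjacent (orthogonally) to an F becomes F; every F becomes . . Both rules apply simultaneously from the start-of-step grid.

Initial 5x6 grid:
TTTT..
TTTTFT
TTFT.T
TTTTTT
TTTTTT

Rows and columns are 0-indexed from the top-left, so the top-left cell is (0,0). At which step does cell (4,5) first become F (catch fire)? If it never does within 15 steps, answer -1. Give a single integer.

Step 1: cell (4,5)='T' (+6 fires, +2 burnt)
Step 2: cell (4,5)='T' (+8 fires, +6 burnt)
Step 3: cell (4,5)='T' (+7 fires, +8 burnt)
Step 4: cell (4,5)='F' (+4 fires, +7 burnt)
  -> target ignites at step 4
Step 5: cell (4,5)='.' (+0 fires, +4 burnt)
  fire out at step 5

4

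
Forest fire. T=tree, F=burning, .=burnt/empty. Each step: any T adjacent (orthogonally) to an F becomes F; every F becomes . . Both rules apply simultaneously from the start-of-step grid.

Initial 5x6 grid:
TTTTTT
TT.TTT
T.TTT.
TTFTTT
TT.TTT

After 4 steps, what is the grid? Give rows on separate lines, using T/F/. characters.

Step 1: 3 trees catch fire, 1 burn out
  TTTTTT
  TT.TTT
  T.FTT.
  TF.FTT
  TT.TTT
Step 2: 5 trees catch fire, 3 burn out
  TTTTTT
  TT.TTT
  T..FT.
  F...FT
  TF.FTT
Step 3: 6 trees catch fire, 5 burn out
  TTTTTT
  TT.FTT
  F...F.
  .....F
  F...FT
Step 4: 4 trees catch fire, 6 burn out
  TTTFTT
  FT..FT
  ......
  ......
  .....F

TTTFTT
FT..FT
......
......
.....F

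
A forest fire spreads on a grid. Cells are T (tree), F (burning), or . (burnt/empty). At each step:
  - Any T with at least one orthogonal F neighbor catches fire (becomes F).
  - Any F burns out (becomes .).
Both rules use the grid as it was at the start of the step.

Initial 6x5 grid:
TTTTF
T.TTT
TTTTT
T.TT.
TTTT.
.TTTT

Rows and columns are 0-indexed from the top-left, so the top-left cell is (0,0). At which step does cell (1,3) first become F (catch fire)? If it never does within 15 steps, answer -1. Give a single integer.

Step 1: cell (1,3)='T' (+2 fires, +1 burnt)
Step 2: cell (1,3)='F' (+3 fires, +2 burnt)
  -> target ignites at step 2
Step 3: cell (1,3)='.' (+3 fires, +3 burnt)
Step 4: cell (1,3)='.' (+3 fires, +3 burnt)
Step 5: cell (1,3)='.' (+4 fires, +3 burnt)
Step 6: cell (1,3)='.' (+3 fires, +4 burnt)
Step 7: cell (1,3)='.' (+4 fires, +3 burnt)
Step 8: cell (1,3)='.' (+2 fires, +4 burnt)
Step 9: cell (1,3)='.' (+0 fires, +2 burnt)
  fire out at step 9

2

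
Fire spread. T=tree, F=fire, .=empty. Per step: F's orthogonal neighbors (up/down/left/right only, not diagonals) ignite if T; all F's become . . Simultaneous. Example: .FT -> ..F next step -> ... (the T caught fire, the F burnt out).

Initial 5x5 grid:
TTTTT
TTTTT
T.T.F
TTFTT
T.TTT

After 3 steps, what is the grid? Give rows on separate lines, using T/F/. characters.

Step 1: 6 trees catch fire, 2 burn out
  TTTTT
  TTTTF
  T.F..
  TF.FF
  T.FTT
Step 2: 6 trees catch fire, 6 burn out
  TTTTF
  TTFF.
  T....
  F....
  T..FF
Step 3: 5 trees catch fire, 6 burn out
  TTFF.
  TF...
  F....
  .....
  F....

TTFF.
TF...
F....
.....
F....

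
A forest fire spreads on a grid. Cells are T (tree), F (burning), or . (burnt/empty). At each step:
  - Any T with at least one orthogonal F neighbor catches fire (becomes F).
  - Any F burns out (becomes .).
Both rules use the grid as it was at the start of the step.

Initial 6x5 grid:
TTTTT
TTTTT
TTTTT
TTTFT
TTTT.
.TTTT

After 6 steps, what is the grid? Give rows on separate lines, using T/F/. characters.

Step 1: 4 trees catch fire, 1 burn out
  TTTTT
  TTTTT
  TTTFT
  TTF.F
  TTTF.
  .TTTT
Step 2: 6 trees catch fire, 4 burn out
  TTTTT
  TTTFT
  TTF.F
  TF...
  TTF..
  .TTFT
Step 3: 8 trees catch fire, 6 burn out
  TTTFT
  TTF.F
  TF...
  F....
  TF...
  .TF.F
Step 4: 6 trees catch fire, 8 burn out
  TTF.F
  TF...
  F....
  .....
  F....
  .F...
Step 5: 2 trees catch fire, 6 burn out
  TF...
  F....
  .....
  .....
  .....
  .....
Step 6: 1 trees catch fire, 2 burn out
  F....
  .....
  .....
  .....
  .....
  .....

F....
.....
.....
.....
.....
.....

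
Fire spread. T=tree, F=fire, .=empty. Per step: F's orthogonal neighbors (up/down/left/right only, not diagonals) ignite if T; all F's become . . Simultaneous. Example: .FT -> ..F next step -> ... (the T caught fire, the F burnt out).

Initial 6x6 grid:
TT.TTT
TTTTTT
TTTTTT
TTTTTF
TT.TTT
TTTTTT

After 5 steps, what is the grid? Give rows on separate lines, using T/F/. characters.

Step 1: 3 trees catch fire, 1 burn out
  TT.TTT
  TTTTTT
  TTTTTF
  TTTTF.
  TT.TTF
  TTTTTT
Step 2: 5 trees catch fire, 3 burn out
  TT.TTT
  TTTTTF
  TTTTF.
  TTTF..
  TT.TF.
  TTTTTF
Step 3: 6 trees catch fire, 5 burn out
  TT.TTF
  TTTTF.
  TTTF..
  TTF...
  TT.F..
  TTTTF.
Step 4: 5 trees catch fire, 6 burn out
  TT.TF.
  TTTF..
  TTF...
  TF....
  TT....
  TTTF..
Step 5: 6 trees catch fire, 5 burn out
  TT.F..
  TTF...
  TF....
  F.....
  TF....
  TTF...

TT.F..
TTF...
TF....
F.....
TF....
TTF...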